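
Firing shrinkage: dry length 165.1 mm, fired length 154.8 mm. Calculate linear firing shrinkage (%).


FS = (165.1 - 154.8) / 165.1 * 100 = 6.24%

6.24


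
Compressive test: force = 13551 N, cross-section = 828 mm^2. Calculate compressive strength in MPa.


CS = 13551 / 828 = 16.4 MPa

16.4


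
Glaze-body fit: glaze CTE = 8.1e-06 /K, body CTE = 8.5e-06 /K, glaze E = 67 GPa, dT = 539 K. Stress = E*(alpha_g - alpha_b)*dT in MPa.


Stress = 67*1000*(8.1e-06 - 8.5e-06)*539 = -14.4 MPa

-14.4


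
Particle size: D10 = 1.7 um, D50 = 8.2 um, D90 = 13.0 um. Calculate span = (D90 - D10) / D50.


Span = (13.0 - 1.7) / 8.2 = 11.3 / 8.2 = 1.378

1.378


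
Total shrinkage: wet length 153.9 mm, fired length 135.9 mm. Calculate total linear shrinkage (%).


TS = (153.9 - 135.9) / 153.9 * 100 = 11.7%

11.7


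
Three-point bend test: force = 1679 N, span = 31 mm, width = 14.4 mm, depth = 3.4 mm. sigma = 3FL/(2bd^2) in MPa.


sigma = 3*1679*31/(2*14.4*3.4^2) = 469.0 MPa

469.0


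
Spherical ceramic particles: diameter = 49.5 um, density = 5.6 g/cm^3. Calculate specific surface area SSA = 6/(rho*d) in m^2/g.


SSA = 6 / (5.6 * 49.5) = 0.022 m^2/g

0.022


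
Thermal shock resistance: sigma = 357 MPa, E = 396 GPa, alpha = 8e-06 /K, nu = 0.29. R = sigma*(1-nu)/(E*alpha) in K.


R = 357*(1-0.29)/(396*1000*8e-06) = 80 K

80


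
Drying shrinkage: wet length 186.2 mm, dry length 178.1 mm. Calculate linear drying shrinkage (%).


DS = (186.2 - 178.1) / 186.2 * 100 = 4.35%

4.35


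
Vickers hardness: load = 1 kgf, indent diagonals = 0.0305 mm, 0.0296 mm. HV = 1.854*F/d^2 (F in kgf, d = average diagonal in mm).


d_avg = (0.0305+0.0296)/2 = 0.03005 mm
HV = 1.854*1/0.03005^2 = 2053

2053


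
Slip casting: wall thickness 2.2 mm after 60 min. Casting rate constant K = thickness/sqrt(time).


K = 2.2 / sqrt(60) = 2.2 / 7.746 = 0.284 mm/min^0.5

0.284


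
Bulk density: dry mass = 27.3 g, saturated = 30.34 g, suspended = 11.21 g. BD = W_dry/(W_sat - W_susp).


BD = 27.3 / (30.34 - 11.21) = 27.3 / 19.13 = 1.427 g/cm^3

1.427


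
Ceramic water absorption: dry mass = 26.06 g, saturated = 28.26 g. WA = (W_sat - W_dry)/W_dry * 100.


WA = (28.26 - 26.06) / 26.06 * 100 = 8.44%

8.44


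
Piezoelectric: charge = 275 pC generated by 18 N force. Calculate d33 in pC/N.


d33 = 275 / 18 = 15.3 pC/N

15.3


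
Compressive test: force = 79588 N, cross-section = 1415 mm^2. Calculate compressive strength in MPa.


CS = 79588 / 1415 = 56.2 MPa

56.2


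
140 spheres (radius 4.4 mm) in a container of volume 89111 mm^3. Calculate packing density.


V_sphere = 4/3*pi*4.4^3 = 356.8179 mm^3
Total V = 140*356.8179 = 49954.506 mm^3
PD = 49954.506 / 89111 = 0.561

0.561


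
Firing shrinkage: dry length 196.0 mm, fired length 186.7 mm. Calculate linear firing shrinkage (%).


FS = (196.0 - 186.7) / 196.0 * 100 = 4.74%

4.74


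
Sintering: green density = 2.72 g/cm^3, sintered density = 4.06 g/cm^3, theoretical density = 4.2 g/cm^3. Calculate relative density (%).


Relative = 4.06 / 4.2 * 100 = 96.7%

96.7


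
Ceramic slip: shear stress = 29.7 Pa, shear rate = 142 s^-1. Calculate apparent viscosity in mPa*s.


eta = tau/gamma * 1000 = 29.7/142 * 1000 = 209.2 mPa*s

209.2


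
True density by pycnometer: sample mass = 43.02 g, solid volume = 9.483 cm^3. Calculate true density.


TD = 43.02 / 9.483 = 4.537 g/cm^3

4.537


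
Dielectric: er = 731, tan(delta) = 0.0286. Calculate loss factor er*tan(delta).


Loss = 731 * 0.0286 = 20.907

20.907


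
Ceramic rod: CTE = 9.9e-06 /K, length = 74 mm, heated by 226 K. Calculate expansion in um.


dL = 9.9e-06 * 74 * 226 * 1000 = 165.568 um

165.568


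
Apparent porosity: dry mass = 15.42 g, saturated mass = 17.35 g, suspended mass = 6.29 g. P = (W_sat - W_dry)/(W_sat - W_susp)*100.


P = (17.35 - 15.42) / (17.35 - 6.29) * 100 = 1.93 / 11.06 * 100 = 17.5%

17.5


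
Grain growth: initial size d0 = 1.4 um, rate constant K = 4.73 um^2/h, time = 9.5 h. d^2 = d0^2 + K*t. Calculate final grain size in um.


d^2 = 1.4^2 + 4.73*9.5 = 46.895
d = sqrt(46.895) = 6.85 um

6.85


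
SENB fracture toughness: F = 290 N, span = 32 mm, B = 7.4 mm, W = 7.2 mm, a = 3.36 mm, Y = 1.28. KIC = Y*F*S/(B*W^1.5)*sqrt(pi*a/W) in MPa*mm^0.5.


KIC = 1.28*290*32/(7.4*7.2^1.5)*sqrt(pi*3.36/7.2) = 100.6

100.6


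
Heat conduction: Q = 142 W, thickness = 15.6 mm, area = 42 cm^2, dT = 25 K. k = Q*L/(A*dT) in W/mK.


k = 142*15.6/1000/(42/10000*25) = 21.1 W/mK

21.1


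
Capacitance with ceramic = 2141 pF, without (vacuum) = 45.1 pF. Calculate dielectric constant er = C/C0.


er = 2141 / 45.1 = 47.47

47.47


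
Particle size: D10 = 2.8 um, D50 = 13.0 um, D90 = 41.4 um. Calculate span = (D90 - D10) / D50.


Span = (41.4 - 2.8) / 13.0 = 38.6 / 13.0 = 2.969

2.969


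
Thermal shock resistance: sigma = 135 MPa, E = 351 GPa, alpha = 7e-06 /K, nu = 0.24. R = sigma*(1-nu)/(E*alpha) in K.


R = 135*(1-0.24)/(351*1000*7e-06) = 42 K

42


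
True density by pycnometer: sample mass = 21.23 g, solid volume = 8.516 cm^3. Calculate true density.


TD = 21.23 / 8.516 = 2.493 g/cm^3

2.493


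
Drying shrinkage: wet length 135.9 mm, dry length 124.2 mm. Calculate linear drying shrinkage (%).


DS = (135.9 - 124.2) / 135.9 * 100 = 8.61%

8.61


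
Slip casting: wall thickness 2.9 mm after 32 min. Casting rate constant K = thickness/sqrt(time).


K = 2.9 / sqrt(32) = 2.9 / 5.6569 = 0.513 mm/min^0.5

0.513


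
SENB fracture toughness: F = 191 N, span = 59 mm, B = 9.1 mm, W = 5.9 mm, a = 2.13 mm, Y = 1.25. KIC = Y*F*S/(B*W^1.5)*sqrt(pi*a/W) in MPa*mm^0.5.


KIC = 1.25*191*59/(9.1*5.9^1.5)*sqrt(pi*2.13/5.9) = 115.03

115.03


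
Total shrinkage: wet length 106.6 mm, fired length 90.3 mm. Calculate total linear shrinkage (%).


TS = (106.6 - 90.3) / 106.6 * 100 = 15.29%

15.29


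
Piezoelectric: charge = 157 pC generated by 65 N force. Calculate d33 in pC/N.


d33 = 157 / 65 = 2.4 pC/N

2.4


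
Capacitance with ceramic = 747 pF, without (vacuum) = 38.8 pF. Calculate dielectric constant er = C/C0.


er = 747 / 38.8 = 19.25

19.25


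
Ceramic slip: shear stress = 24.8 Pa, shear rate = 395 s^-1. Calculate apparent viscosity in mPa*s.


eta = tau/gamma * 1000 = 24.8/395 * 1000 = 62.8 mPa*s

62.8


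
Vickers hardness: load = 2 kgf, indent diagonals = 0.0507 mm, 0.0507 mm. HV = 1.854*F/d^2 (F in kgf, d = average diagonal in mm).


d_avg = (0.0507+0.0507)/2 = 0.0507 mm
HV = 1.854*2/0.0507^2 = 1443

1443


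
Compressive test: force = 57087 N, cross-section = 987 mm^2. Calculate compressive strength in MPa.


CS = 57087 / 987 = 57.8 MPa

57.8


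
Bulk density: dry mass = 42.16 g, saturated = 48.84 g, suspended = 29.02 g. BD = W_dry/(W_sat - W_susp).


BD = 42.16 / (48.84 - 29.02) = 42.16 / 19.82 = 2.127 g/cm^3

2.127


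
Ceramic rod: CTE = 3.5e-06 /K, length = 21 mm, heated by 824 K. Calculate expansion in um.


dL = 3.5e-06 * 21 * 824 * 1000 = 60.564 um

60.564


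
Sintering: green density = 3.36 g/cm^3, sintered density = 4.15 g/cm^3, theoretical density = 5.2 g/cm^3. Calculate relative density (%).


Relative = 4.15 / 5.2 * 100 = 79.8%

79.8


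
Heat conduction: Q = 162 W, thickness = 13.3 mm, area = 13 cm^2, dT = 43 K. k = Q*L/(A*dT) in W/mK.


k = 162*13.3/1000/(13/10000*43) = 38.54 W/mK

38.54


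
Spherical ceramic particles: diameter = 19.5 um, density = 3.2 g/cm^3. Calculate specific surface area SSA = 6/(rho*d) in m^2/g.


SSA = 6 / (3.2 * 19.5) = 0.096 m^2/g

0.096


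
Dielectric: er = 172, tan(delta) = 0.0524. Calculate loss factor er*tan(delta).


Loss = 172 * 0.0524 = 9.013

9.013


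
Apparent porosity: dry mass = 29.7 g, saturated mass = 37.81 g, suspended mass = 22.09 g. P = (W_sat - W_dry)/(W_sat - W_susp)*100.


P = (37.81 - 29.7) / (37.81 - 22.09) * 100 = 8.11 / 15.72 * 100 = 51.6%

51.6


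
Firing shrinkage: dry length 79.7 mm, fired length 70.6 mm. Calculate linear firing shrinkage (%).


FS = (79.7 - 70.6) / 79.7 * 100 = 11.42%

11.42


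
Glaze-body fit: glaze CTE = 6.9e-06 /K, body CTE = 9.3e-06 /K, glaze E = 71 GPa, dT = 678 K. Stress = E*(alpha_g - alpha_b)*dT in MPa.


Stress = 71*1000*(6.9e-06 - 9.3e-06)*678 = -115.5 MPa

-115.5


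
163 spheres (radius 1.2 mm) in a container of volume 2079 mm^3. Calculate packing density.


V_sphere = 4/3*pi*1.2^3 = 7.2382 mm^3
Total V = 163*7.2382 = 1179.8266 mm^3
PD = 1179.8266 / 2079 = 0.567

0.567


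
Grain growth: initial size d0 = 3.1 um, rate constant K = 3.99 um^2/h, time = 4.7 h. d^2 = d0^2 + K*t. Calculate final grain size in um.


d^2 = 3.1^2 + 3.99*4.7 = 28.363
d = sqrt(28.363) = 5.33 um

5.33


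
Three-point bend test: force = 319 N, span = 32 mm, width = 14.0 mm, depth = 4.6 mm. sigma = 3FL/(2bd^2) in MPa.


sigma = 3*319*32/(2*14.0*4.6^2) = 51.7 MPa

51.7


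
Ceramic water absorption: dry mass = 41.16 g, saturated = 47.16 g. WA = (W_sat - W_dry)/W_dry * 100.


WA = (47.16 - 41.16) / 41.16 * 100 = 14.58%

14.58


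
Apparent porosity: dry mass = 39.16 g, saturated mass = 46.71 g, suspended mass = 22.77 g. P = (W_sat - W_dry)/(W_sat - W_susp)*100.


P = (46.71 - 39.16) / (46.71 - 22.77) * 100 = 7.55 / 23.94 * 100 = 31.5%

31.5


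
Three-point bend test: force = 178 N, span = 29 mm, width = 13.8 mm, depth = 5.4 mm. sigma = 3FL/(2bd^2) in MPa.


sigma = 3*178*29/(2*13.8*5.4^2) = 19.2 MPa

19.2


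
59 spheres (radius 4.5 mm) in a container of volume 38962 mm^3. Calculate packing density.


V_sphere = 4/3*pi*4.5^3 = 381.7035 mm^3
Total V = 59*381.7035 = 22520.5065 mm^3
PD = 22520.5065 / 38962 = 0.578

0.578


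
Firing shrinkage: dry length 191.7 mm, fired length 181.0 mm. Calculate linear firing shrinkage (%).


FS = (191.7 - 181.0) / 191.7 * 100 = 5.58%

5.58


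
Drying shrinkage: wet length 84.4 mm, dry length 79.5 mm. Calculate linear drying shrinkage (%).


DS = (84.4 - 79.5) / 84.4 * 100 = 5.81%

5.81


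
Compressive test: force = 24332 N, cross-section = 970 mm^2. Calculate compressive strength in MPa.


CS = 24332 / 970 = 25.1 MPa

25.1


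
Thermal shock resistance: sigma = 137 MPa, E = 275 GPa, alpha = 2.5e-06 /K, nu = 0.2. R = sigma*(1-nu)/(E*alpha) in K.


R = 137*(1-0.2)/(275*1000*2.5e-06) = 159 K

159


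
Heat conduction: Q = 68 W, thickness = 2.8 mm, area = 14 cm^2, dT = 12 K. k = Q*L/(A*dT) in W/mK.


k = 68*2.8/1000/(14/10000*12) = 11.33 W/mK

11.33


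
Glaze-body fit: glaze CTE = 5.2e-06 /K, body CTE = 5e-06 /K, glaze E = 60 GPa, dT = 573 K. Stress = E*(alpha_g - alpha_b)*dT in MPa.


Stress = 60*1000*(5.2e-06 - 5e-06)*573 = 6.9 MPa

6.9


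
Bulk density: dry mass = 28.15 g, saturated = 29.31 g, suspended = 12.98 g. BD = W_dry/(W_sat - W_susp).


BD = 28.15 / (29.31 - 12.98) = 28.15 / 16.33 = 1.724 g/cm^3

1.724


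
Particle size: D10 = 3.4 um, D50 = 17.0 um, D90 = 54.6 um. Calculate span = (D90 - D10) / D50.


Span = (54.6 - 3.4) / 17.0 = 51.2 / 17.0 = 3.012

3.012


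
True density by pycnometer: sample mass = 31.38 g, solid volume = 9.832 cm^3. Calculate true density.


TD = 31.38 / 9.832 = 3.192 g/cm^3

3.192


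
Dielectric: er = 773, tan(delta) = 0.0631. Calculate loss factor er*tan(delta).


Loss = 773 * 0.0631 = 48.776

48.776


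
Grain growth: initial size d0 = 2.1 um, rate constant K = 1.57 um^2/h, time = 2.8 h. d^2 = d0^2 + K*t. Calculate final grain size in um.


d^2 = 2.1^2 + 1.57*2.8 = 8.806
d = sqrt(8.806) = 2.97 um

2.97


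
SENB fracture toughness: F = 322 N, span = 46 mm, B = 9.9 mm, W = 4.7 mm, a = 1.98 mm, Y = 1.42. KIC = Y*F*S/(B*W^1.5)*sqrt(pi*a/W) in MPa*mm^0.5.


KIC = 1.42*322*46/(9.9*4.7^1.5)*sqrt(pi*1.98/4.7) = 239.87

239.87


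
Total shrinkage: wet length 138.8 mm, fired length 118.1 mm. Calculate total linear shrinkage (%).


TS = (138.8 - 118.1) / 138.8 * 100 = 14.91%

14.91


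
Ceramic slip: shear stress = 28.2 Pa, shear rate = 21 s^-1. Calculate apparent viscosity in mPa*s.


eta = tau/gamma * 1000 = 28.2/21 * 1000 = 1342.9 mPa*s

1342.9


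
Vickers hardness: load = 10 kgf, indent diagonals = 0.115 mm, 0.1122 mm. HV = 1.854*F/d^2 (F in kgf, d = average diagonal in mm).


d_avg = (0.115+0.1122)/2 = 0.1136 mm
HV = 1.854*10/0.1136^2 = 1437

1437


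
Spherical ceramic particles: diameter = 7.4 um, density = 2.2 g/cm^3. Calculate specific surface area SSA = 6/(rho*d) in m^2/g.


SSA = 6 / (2.2 * 7.4) = 0.369 m^2/g

0.369


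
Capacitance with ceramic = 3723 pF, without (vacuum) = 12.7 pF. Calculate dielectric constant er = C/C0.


er = 3723 / 12.7 = 293.15

293.15


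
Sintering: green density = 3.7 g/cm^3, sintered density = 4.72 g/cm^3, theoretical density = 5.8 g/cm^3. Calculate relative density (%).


Relative = 4.72 / 5.8 * 100 = 81.4%

81.4


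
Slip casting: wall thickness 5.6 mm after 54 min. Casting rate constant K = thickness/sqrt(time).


K = 5.6 / sqrt(54) = 5.6 / 7.3485 = 0.762 mm/min^0.5

0.762


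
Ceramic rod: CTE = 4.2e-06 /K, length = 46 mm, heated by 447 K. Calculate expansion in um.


dL = 4.2e-06 * 46 * 447 * 1000 = 86.36 um

86.36


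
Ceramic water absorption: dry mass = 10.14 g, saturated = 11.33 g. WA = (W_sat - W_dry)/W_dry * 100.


WA = (11.33 - 10.14) / 10.14 * 100 = 11.74%

11.74


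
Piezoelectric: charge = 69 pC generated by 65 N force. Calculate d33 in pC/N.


d33 = 69 / 65 = 1.1 pC/N

1.1


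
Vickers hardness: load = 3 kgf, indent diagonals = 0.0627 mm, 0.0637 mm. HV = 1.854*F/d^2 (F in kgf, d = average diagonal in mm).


d_avg = (0.0627+0.0637)/2 = 0.0632 mm
HV = 1.854*3/0.0632^2 = 1393

1393


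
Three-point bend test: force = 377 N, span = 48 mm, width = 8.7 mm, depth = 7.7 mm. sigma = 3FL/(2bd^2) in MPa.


sigma = 3*377*48/(2*8.7*7.7^2) = 52.6 MPa

52.6


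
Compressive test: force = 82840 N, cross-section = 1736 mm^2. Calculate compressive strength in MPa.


CS = 82840 / 1736 = 47.7 MPa

47.7


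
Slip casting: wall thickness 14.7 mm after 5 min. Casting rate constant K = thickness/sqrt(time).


K = 14.7 / sqrt(5) = 14.7 / 2.2361 = 6.574 mm/min^0.5

6.574


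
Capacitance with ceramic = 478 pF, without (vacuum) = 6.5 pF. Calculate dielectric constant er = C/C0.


er = 478 / 6.5 = 73.54

73.54


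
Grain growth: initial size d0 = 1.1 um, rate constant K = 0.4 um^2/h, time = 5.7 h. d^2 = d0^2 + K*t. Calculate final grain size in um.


d^2 = 1.1^2 + 0.4*5.7 = 3.49
d = sqrt(3.49) = 1.87 um

1.87


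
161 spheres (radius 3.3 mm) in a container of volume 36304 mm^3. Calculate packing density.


V_sphere = 4/3*pi*3.3^3 = 150.5326 mm^3
Total V = 161*150.5326 = 24235.7486 mm^3
PD = 24235.7486 / 36304 = 0.668

0.668


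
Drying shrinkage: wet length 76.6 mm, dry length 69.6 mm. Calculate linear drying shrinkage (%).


DS = (76.6 - 69.6) / 76.6 * 100 = 9.14%

9.14


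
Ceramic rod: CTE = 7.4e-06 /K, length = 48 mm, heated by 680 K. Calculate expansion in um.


dL = 7.4e-06 * 48 * 680 * 1000 = 241.536 um

241.536


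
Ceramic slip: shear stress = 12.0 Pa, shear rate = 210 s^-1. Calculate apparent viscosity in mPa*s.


eta = tau/gamma * 1000 = 12.0/210 * 1000 = 57.1 mPa*s

57.1


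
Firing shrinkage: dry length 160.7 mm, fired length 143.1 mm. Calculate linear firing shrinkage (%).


FS = (160.7 - 143.1) / 160.7 * 100 = 10.95%

10.95


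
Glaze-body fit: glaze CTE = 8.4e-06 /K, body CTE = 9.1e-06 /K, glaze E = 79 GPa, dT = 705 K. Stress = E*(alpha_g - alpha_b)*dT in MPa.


Stress = 79*1000*(8.4e-06 - 9.1e-06)*705 = -39.0 MPa

-39.0


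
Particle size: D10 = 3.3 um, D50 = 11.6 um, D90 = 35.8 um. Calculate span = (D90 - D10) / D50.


Span = (35.8 - 3.3) / 11.6 = 32.5 / 11.6 = 2.802

2.802


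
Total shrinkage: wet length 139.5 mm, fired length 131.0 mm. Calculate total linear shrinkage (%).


TS = (139.5 - 131.0) / 139.5 * 100 = 6.09%

6.09


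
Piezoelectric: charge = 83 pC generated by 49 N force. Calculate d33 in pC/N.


d33 = 83 / 49 = 1.7 pC/N

1.7


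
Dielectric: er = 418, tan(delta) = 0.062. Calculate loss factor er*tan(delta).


Loss = 418 * 0.062 = 25.916

25.916


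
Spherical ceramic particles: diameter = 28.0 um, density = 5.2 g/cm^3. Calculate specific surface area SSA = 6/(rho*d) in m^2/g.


SSA = 6 / (5.2 * 28.0) = 0.041 m^2/g

0.041


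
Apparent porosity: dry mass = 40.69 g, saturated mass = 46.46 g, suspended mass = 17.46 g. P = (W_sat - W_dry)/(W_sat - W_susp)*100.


P = (46.46 - 40.69) / (46.46 - 17.46) * 100 = 5.77 / 29.0 * 100 = 19.9%

19.9


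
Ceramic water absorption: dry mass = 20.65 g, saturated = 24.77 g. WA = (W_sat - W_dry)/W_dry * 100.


WA = (24.77 - 20.65) / 20.65 * 100 = 19.95%

19.95


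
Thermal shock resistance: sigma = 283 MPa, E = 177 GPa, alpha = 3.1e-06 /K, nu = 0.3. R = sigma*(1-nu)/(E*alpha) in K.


R = 283*(1-0.3)/(177*1000*3.1e-06) = 361 K

361


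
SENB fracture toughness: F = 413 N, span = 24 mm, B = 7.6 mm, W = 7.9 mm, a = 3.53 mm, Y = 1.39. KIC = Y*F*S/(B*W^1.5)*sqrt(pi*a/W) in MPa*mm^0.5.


KIC = 1.39*413*24/(7.6*7.9^1.5)*sqrt(pi*3.53/7.9) = 96.73

96.73


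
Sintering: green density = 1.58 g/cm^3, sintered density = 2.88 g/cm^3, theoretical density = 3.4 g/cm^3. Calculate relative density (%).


Relative = 2.88 / 3.4 * 100 = 84.7%

84.7


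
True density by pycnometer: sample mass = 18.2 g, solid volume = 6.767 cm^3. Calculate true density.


TD = 18.2 / 6.767 = 2.69 g/cm^3

2.69


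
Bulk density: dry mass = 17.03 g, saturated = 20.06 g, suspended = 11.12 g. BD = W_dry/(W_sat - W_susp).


BD = 17.03 / (20.06 - 11.12) = 17.03 / 8.94 = 1.905 g/cm^3

1.905


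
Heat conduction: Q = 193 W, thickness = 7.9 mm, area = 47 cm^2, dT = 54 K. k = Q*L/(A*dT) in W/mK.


k = 193*7.9/1000/(47/10000*54) = 6.01 W/mK

6.01


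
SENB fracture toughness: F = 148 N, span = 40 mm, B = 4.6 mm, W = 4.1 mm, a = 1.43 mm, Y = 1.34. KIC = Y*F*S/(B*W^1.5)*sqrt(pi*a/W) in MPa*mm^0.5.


KIC = 1.34*148*40/(4.6*4.1^1.5)*sqrt(pi*1.43/4.1) = 217.44

217.44


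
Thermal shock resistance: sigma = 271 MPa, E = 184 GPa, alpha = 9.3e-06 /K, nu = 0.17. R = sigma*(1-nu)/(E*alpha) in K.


R = 271*(1-0.17)/(184*1000*9.3e-06) = 131 K

131


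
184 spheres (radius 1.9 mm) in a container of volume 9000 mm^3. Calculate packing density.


V_sphere = 4/3*pi*1.9^3 = 28.7309 mm^3
Total V = 184*28.7309 = 5286.4856 mm^3
PD = 5286.4856 / 9000 = 0.587

0.587


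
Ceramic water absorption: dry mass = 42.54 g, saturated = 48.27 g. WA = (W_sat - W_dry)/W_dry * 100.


WA = (48.27 - 42.54) / 42.54 * 100 = 13.47%

13.47


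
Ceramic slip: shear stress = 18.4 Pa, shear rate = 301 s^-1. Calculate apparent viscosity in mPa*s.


eta = tau/gamma * 1000 = 18.4/301 * 1000 = 61.1 mPa*s

61.1


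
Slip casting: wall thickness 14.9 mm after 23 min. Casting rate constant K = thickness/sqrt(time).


K = 14.9 / sqrt(23) = 14.9 / 4.7958 = 3.107 mm/min^0.5

3.107


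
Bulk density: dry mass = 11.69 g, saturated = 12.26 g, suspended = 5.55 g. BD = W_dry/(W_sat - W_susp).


BD = 11.69 / (12.26 - 5.55) = 11.69 / 6.71 = 1.742 g/cm^3

1.742


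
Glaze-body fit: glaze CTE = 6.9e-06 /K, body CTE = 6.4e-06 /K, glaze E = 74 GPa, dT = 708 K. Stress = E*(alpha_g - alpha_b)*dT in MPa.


Stress = 74*1000*(6.9e-06 - 6.4e-06)*708 = 26.2 MPa

26.2


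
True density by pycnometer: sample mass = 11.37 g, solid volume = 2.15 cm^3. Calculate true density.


TD = 11.37 / 2.15 = 5.288 g/cm^3

5.288


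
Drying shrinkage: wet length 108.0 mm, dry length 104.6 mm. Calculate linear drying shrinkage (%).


DS = (108.0 - 104.6) / 108.0 * 100 = 3.15%

3.15


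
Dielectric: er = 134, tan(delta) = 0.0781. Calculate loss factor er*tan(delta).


Loss = 134 * 0.0781 = 10.465

10.465


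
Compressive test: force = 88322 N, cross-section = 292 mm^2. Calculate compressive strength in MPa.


CS = 88322 / 292 = 302.5 MPa

302.5


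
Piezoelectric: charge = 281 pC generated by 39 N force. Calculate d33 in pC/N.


d33 = 281 / 39 = 7.2 pC/N

7.2


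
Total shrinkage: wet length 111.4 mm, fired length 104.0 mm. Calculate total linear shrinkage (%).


TS = (111.4 - 104.0) / 111.4 * 100 = 6.64%

6.64


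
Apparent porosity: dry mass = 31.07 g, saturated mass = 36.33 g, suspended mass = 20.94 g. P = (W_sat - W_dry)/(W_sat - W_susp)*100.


P = (36.33 - 31.07) / (36.33 - 20.94) * 100 = 5.26 / 15.39 * 100 = 34.2%

34.2


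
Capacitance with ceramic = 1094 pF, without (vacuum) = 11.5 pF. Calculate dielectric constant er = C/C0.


er = 1094 / 11.5 = 95.13

95.13


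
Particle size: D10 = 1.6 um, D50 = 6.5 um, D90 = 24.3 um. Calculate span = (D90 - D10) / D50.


Span = (24.3 - 1.6) / 6.5 = 22.7 / 6.5 = 3.492

3.492


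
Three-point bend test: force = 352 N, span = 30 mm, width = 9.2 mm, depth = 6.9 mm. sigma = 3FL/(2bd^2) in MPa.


sigma = 3*352*30/(2*9.2*6.9^2) = 36.2 MPa

36.2


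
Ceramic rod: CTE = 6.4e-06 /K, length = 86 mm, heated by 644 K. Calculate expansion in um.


dL = 6.4e-06 * 86 * 644 * 1000 = 354.458 um

354.458


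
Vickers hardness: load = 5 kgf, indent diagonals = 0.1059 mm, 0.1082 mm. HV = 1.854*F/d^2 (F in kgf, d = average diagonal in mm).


d_avg = (0.1059+0.1082)/2 = 0.10705 mm
HV = 1.854*5/0.10705^2 = 809

809


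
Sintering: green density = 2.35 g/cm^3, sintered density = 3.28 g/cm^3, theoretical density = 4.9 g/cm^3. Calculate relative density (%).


Relative = 3.28 / 4.9 * 100 = 66.9%

66.9


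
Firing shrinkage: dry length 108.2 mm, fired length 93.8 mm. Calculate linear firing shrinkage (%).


FS = (108.2 - 93.8) / 108.2 * 100 = 13.31%

13.31


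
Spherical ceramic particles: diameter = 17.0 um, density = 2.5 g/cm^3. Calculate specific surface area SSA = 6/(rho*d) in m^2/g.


SSA = 6 / (2.5 * 17.0) = 0.141 m^2/g

0.141


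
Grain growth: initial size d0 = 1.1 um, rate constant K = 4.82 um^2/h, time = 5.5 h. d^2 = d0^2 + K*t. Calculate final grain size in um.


d^2 = 1.1^2 + 4.82*5.5 = 27.72
d = sqrt(27.72) = 5.26 um

5.26


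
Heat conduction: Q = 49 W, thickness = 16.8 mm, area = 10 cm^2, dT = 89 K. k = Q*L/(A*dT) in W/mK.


k = 49*16.8/1000/(10/10000*89) = 9.25 W/mK

9.25


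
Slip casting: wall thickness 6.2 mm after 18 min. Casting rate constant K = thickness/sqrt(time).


K = 6.2 / sqrt(18) = 6.2 / 4.2426 = 1.461 mm/min^0.5

1.461


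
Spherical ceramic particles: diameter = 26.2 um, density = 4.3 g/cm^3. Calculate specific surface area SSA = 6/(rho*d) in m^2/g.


SSA = 6 / (4.3 * 26.2) = 0.053 m^2/g

0.053


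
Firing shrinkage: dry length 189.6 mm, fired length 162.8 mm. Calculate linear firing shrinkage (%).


FS = (189.6 - 162.8) / 189.6 * 100 = 14.14%

14.14


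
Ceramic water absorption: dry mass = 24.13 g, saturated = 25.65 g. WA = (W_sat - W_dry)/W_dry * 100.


WA = (25.65 - 24.13) / 24.13 * 100 = 6.3%

6.3


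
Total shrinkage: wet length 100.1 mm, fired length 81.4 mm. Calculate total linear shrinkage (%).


TS = (100.1 - 81.4) / 100.1 * 100 = 18.68%

18.68


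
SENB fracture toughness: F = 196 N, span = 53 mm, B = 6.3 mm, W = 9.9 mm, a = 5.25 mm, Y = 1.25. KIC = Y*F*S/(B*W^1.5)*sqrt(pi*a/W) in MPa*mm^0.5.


KIC = 1.25*196*53/(6.3*9.9^1.5)*sqrt(pi*5.25/9.9) = 85.41

85.41


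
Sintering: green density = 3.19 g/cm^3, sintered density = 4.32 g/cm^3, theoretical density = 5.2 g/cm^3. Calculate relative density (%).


Relative = 4.32 / 5.2 * 100 = 83.1%

83.1


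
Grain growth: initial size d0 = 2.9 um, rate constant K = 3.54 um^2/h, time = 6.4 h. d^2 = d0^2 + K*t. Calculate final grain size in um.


d^2 = 2.9^2 + 3.54*6.4 = 31.066
d = sqrt(31.066) = 5.57 um

5.57


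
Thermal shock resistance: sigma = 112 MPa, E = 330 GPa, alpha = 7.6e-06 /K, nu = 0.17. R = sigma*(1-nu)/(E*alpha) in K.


R = 112*(1-0.17)/(330*1000*7.6e-06) = 37 K

37


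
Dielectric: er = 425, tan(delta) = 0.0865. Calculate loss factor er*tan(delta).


Loss = 425 * 0.0865 = 36.763

36.763


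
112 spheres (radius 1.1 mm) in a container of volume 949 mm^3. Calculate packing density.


V_sphere = 4/3*pi*1.1^3 = 5.5753 mm^3
Total V = 112*5.5753 = 624.4336 mm^3
PD = 624.4336 / 949 = 0.658

0.658


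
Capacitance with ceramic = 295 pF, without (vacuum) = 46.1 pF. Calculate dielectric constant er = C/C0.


er = 295 / 46.1 = 6.4

6.4


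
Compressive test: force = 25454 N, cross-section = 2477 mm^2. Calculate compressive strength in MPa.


CS = 25454 / 2477 = 10.3 MPa

10.3


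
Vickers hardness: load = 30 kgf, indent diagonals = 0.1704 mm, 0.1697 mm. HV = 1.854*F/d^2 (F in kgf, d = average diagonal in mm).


d_avg = (0.1704+0.1697)/2 = 0.17005 mm
HV = 1.854*30/0.17005^2 = 1923

1923


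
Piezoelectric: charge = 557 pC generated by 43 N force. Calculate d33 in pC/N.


d33 = 557 / 43 = 13.0 pC/N

13.0


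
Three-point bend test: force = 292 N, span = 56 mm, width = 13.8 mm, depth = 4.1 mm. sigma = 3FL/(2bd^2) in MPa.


sigma = 3*292*56/(2*13.8*4.1^2) = 105.7 MPa

105.7


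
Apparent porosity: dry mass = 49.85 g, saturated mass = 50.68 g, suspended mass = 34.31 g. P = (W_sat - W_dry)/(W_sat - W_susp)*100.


P = (50.68 - 49.85) / (50.68 - 34.31) * 100 = 0.83 / 16.37 * 100 = 5.1%

5.1


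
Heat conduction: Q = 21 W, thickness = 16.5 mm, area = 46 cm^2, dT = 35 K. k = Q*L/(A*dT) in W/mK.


k = 21*16.5/1000/(46/10000*35) = 2.15 W/mK

2.15


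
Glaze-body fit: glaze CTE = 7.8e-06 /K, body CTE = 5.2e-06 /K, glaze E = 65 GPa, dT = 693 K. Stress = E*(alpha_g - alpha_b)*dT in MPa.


Stress = 65*1000*(7.8e-06 - 5.2e-06)*693 = 117.1 MPa

117.1


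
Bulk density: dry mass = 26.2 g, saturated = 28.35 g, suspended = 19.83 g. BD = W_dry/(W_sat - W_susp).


BD = 26.2 / (28.35 - 19.83) = 26.2 / 8.52 = 3.075 g/cm^3

3.075


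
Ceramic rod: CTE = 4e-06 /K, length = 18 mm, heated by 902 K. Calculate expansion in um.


dL = 4e-06 * 18 * 902 * 1000 = 64.944 um

64.944


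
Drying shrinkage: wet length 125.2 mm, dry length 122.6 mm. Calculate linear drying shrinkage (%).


DS = (125.2 - 122.6) / 125.2 * 100 = 2.08%

2.08


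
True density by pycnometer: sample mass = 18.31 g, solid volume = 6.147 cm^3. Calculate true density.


TD = 18.31 / 6.147 = 2.979 g/cm^3

2.979


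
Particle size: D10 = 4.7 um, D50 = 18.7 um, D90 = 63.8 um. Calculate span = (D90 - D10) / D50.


Span = (63.8 - 4.7) / 18.7 = 59.1 / 18.7 = 3.16

3.16


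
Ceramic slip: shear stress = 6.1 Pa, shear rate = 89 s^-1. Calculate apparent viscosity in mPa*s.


eta = tau/gamma * 1000 = 6.1/89 * 1000 = 68.5 mPa*s

68.5


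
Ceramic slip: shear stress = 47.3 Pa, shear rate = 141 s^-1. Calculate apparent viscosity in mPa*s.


eta = tau/gamma * 1000 = 47.3/141 * 1000 = 335.5 mPa*s

335.5


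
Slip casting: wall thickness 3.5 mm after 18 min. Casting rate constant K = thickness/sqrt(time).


K = 3.5 / sqrt(18) = 3.5 / 4.2426 = 0.825 mm/min^0.5

0.825


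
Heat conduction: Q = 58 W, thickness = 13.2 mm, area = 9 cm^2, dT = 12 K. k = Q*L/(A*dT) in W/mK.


k = 58*13.2/1000/(9/10000*12) = 70.89 W/mK

70.89


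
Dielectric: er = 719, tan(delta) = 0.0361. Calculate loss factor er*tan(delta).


Loss = 719 * 0.0361 = 25.956

25.956


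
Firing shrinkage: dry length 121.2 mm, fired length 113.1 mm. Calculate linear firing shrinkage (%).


FS = (121.2 - 113.1) / 121.2 * 100 = 6.68%

6.68


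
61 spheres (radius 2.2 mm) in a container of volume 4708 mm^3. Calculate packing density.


V_sphere = 4/3*pi*2.2^3 = 44.6022 mm^3
Total V = 61*44.6022 = 2720.7342 mm^3
PD = 2720.7342 / 4708 = 0.578

0.578


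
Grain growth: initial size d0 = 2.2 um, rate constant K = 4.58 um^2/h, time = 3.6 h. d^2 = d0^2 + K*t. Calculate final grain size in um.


d^2 = 2.2^2 + 4.58*3.6 = 21.328
d = sqrt(21.328) = 4.62 um

4.62


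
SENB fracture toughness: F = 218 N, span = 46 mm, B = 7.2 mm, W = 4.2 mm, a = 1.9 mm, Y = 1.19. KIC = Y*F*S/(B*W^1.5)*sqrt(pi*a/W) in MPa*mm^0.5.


KIC = 1.19*218*46/(7.2*4.2^1.5)*sqrt(pi*1.9/4.2) = 229.55

229.55


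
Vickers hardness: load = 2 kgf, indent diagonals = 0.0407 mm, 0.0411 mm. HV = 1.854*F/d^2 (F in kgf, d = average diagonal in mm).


d_avg = (0.0407+0.0411)/2 = 0.0409 mm
HV = 1.854*2/0.0409^2 = 2217

2217


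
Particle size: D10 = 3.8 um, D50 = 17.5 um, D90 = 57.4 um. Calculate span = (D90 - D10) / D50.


Span = (57.4 - 3.8) / 17.5 = 53.6 / 17.5 = 3.063

3.063


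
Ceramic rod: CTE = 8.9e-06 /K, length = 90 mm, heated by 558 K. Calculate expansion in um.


dL = 8.9e-06 * 90 * 558 * 1000 = 446.958 um

446.958


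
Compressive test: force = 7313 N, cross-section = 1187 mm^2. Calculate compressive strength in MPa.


CS = 7313 / 1187 = 6.2 MPa

6.2


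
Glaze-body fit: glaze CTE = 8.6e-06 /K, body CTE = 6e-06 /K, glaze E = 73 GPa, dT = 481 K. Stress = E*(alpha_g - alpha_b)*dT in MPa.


Stress = 73*1000*(8.6e-06 - 6e-06)*481 = 91.3 MPa

91.3


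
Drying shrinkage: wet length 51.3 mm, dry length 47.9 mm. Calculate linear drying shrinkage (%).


DS = (51.3 - 47.9) / 51.3 * 100 = 6.63%

6.63


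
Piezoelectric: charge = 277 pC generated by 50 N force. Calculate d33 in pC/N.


d33 = 277 / 50 = 5.5 pC/N

5.5


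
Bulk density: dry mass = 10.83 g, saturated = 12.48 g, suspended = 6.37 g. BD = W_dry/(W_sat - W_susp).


BD = 10.83 / (12.48 - 6.37) = 10.83 / 6.11 = 1.773 g/cm^3

1.773


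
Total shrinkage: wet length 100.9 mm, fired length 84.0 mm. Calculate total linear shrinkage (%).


TS = (100.9 - 84.0) / 100.9 * 100 = 16.75%

16.75


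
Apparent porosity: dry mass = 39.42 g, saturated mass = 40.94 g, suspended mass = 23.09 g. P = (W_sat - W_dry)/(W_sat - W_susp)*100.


P = (40.94 - 39.42) / (40.94 - 23.09) * 100 = 1.52 / 17.85 * 100 = 8.5%

8.5


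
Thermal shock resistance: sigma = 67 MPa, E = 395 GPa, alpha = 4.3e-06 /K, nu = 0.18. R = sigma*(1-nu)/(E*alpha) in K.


R = 67*(1-0.18)/(395*1000*4.3e-06) = 32 K

32


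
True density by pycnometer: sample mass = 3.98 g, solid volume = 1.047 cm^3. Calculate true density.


TD = 3.98 / 1.047 = 3.801 g/cm^3

3.801


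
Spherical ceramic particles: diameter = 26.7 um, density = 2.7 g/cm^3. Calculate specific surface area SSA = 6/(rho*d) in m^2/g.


SSA = 6 / (2.7 * 26.7) = 0.083 m^2/g

0.083


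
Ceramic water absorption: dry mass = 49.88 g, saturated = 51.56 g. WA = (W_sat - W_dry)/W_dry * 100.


WA = (51.56 - 49.88) / 49.88 * 100 = 3.37%

3.37


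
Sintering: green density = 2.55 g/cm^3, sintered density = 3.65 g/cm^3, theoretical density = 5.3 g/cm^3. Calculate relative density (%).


Relative = 3.65 / 5.3 * 100 = 68.9%

68.9


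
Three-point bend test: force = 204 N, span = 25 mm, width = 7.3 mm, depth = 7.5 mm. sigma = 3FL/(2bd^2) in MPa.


sigma = 3*204*25/(2*7.3*7.5^2) = 18.6 MPa

18.6


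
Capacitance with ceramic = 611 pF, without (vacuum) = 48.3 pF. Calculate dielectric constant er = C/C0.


er = 611 / 48.3 = 12.65

12.65


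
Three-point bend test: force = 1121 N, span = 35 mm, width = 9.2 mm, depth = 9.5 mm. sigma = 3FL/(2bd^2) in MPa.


sigma = 3*1121*35/(2*9.2*9.5^2) = 70.9 MPa

70.9


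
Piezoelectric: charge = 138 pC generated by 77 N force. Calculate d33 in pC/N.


d33 = 138 / 77 = 1.8 pC/N

1.8


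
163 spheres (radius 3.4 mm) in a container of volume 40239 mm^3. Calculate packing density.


V_sphere = 4/3*pi*3.4^3 = 164.6362 mm^3
Total V = 163*164.6362 = 26835.7006 mm^3
PD = 26835.7006 / 40239 = 0.667

0.667


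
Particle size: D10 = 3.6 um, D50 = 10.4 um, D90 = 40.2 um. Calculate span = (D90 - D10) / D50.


Span = (40.2 - 3.6) / 10.4 = 36.6 / 10.4 = 3.519

3.519


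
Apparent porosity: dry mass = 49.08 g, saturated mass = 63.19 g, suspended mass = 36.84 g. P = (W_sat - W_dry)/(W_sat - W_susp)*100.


P = (63.19 - 49.08) / (63.19 - 36.84) * 100 = 14.11 / 26.35 * 100 = 53.5%

53.5


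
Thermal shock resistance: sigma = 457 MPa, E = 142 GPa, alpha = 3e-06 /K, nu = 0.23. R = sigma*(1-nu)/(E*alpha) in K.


R = 457*(1-0.23)/(142*1000*3e-06) = 826 K

826


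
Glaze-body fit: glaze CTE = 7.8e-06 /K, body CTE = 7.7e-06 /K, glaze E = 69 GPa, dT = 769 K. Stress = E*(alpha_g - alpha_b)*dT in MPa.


Stress = 69*1000*(7.8e-06 - 7.7e-06)*769 = 5.3 MPa

5.3


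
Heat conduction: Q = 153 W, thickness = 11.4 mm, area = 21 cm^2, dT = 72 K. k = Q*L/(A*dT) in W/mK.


k = 153*11.4/1000/(21/10000*72) = 11.54 W/mK

11.54


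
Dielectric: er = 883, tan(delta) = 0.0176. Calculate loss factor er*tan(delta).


Loss = 883 * 0.0176 = 15.541

15.541


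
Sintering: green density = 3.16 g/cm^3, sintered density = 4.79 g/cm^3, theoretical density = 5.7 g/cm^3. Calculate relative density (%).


Relative = 4.79 / 5.7 * 100 = 84.0%

84.0


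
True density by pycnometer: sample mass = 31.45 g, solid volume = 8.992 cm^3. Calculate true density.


TD = 31.45 / 8.992 = 3.498 g/cm^3

3.498


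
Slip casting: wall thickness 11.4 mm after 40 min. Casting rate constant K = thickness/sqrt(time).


K = 11.4 / sqrt(40) = 11.4 / 6.3246 = 1.802 mm/min^0.5

1.802


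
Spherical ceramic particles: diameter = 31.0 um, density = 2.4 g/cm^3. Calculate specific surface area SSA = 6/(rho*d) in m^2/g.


SSA = 6 / (2.4 * 31.0) = 0.081 m^2/g

0.081


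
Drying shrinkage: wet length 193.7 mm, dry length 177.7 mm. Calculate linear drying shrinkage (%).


DS = (193.7 - 177.7) / 193.7 * 100 = 8.26%

8.26


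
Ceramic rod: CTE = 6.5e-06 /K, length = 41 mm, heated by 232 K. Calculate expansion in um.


dL = 6.5e-06 * 41 * 232 * 1000 = 61.828 um

61.828


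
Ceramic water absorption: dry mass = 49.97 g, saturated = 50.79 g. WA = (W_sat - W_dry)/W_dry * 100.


WA = (50.79 - 49.97) / 49.97 * 100 = 1.64%

1.64


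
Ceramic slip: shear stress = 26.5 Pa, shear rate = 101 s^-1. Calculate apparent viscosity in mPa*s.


eta = tau/gamma * 1000 = 26.5/101 * 1000 = 262.4 mPa*s

262.4


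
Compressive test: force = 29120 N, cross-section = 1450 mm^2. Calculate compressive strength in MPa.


CS = 29120 / 1450 = 20.1 MPa

20.1


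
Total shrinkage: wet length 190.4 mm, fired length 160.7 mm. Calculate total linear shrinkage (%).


TS = (190.4 - 160.7) / 190.4 * 100 = 15.6%

15.6


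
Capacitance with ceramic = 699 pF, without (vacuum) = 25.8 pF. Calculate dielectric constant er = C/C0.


er = 699 / 25.8 = 27.09

27.09


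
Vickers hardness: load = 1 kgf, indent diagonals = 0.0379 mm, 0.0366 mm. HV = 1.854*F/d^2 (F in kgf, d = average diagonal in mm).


d_avg = (0.0379+0.0366)/2 = 0.03725 mm
HV = 1.854*1/0.03725^2 = 1336

1336


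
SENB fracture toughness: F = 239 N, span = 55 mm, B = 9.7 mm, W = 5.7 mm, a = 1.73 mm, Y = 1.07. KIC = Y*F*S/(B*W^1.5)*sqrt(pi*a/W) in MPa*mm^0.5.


KIC = 1.07*239*55/(9.7*5.7^1.5)*sqrt(pi*1.73/5.7) = 104.04

104.04


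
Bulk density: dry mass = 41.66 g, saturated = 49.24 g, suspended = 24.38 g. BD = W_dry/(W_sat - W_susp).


BD = 41.66 / (49.24 - 24.38) = 41.66 / 24.86 = 1.676 g/cm^3

1.676


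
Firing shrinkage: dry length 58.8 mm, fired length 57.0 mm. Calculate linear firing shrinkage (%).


FS = (58.8 - 57.0) / 58.8 * 100 = 3.06%

3.06


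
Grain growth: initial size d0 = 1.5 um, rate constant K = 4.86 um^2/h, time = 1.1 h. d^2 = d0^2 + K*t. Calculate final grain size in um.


d^2 = 1.5^2 + 4.86*1.1 = 7.596
d = sqrt(7.596) = 2.76 um

2.76


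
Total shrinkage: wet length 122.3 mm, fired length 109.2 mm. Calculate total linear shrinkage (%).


TS = (122.3 - 109.2) / 122.3 * 100 = 10.71%

10.71


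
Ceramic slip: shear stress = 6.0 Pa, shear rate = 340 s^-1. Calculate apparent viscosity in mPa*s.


eta = tau/gamma * 1000 = 6.0/340 * 1000 = 17.6 mPa*s

17.6


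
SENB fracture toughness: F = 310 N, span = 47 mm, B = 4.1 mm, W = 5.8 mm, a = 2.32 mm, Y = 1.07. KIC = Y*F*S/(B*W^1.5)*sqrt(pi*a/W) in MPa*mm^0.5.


KIC = 1.07*310*47/(4.1*5.8^1.5)*sqrt(pi*2.32/5.8) = 305.16

305.16


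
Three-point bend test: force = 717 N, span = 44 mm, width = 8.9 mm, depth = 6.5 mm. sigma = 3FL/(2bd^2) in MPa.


sigma = 3*717*44/(2*8.9*6.5^2) = 125.8 MPa

125.8


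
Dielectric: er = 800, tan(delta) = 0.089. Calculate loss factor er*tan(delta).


Loss = 800 * 0.089 = 71.2

71.2


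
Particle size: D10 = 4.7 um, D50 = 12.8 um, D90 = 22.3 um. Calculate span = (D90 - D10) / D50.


Span = (22.3 - 4.7) / 12.8 = 17.6 / 12.8 = 1.375

1.375


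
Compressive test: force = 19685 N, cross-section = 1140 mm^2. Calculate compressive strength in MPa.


CS = 19685 / 1140 = 17.3 MPa

17.3


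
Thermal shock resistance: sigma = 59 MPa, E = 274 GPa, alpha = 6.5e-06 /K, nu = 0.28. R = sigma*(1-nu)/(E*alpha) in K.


R = 59*(1-0.28)/(274*1000*6.5e-06) = 24 K

24


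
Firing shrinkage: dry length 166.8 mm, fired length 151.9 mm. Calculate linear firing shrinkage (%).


FS = (166.8 - 151.9) / 166.8 * 100 = 8.93%

8.93


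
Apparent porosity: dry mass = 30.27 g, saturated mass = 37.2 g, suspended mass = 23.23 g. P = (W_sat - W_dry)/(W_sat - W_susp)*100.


P = (37.2 - 30.27) / (37.2 - 23.23) * 100 = 6.93 / 13.97 * 100 = 49.6%

49.6


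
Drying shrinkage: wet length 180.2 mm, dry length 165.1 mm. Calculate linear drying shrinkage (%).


DS = (180.2 - 165.1) / 180.2 * 100 = 8.38%

8.38


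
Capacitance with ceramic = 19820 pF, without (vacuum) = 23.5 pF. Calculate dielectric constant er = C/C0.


er = 19820 / 23.5 = 843.4

843.4


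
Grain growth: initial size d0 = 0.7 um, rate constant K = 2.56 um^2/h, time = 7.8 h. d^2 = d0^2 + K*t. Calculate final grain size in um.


d^2 = 0.7^2 + 2.56*7.8 = 20.458
d = sqrt(20.458) = 4.52 um

4.52


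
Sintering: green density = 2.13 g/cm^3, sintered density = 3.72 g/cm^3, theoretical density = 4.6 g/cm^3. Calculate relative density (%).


Relative = 3.72 / 4.6 * 100 = 80.9%

80.9


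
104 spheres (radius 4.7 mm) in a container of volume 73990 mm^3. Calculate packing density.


V_sphere = 4/3*pi*4.7^3 = 434.8928 mm^3
Total V = 104*434.8928 = 45228.8512 mm^3
PD = 45228.8512 / 73990 = 0.611

0.611


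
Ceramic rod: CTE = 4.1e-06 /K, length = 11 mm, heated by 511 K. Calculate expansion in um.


dL = 4.1e-06 * 11 * 511 * 1000 = 23.046 um

23.046


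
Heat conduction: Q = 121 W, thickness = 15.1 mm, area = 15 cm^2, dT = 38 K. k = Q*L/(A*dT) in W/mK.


k = 121*15.1/1000/(15/10000*38) = 32.05 W/mK

32.05


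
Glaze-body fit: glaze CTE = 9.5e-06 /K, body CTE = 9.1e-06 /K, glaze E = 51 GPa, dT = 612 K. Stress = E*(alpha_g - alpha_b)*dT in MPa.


Stress = 51*1000*(9.5e-06 - 9.1e-06)*612 = 12.5 MPa

12.5


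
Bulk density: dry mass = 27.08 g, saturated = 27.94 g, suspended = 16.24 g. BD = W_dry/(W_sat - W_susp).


BD = 27.08 / (27.94 - 16.24) = 27.08 / 11.7 = 2.315 g/cm^3

2.315


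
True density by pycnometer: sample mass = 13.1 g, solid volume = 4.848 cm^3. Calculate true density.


TD = 13.1 / 4.848 = 2.702 g/cm^3

2.702


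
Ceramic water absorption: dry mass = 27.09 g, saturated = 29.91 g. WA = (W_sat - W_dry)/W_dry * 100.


WA = (29.91 - 27.09) / 27.09 * 100 = 10.41%

10.41


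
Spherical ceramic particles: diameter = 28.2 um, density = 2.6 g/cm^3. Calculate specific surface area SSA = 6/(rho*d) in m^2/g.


SSA = 6 / (2.6 * 28.2) = 0.082 m^2/g

0.082
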